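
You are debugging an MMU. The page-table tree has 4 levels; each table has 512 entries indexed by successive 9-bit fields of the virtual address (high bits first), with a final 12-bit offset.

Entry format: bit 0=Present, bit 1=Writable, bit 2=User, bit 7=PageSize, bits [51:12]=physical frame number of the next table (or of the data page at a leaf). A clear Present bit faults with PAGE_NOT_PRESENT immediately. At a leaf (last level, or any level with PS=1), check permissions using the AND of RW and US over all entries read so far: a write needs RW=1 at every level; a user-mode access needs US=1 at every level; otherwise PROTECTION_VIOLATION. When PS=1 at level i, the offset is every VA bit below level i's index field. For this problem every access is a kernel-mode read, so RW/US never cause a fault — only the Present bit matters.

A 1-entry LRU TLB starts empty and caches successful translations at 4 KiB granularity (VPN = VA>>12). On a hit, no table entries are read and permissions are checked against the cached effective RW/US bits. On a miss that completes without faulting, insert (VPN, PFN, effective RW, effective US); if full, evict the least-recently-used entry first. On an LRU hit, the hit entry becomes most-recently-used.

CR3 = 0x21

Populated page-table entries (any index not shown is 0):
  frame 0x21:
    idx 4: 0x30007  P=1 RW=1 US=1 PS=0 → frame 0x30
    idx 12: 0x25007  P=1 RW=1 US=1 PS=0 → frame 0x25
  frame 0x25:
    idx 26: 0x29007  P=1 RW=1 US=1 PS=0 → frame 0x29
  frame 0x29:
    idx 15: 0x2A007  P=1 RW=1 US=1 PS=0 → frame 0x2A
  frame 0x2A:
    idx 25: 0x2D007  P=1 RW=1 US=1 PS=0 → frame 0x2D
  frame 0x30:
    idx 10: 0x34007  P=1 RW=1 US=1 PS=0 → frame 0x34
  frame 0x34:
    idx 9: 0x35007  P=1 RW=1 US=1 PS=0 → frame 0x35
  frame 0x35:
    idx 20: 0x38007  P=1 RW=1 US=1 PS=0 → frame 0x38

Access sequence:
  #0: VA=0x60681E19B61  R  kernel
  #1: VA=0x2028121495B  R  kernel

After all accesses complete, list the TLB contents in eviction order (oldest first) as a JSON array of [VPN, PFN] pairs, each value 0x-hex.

Per-access translation:
#0 VA=0x60681E19B61 (r,kernel):
  [0] read 0x21 idx=12: raw=0x25007 flags P=1 W=1 U=1 S=0
  [1] read 0x25 idx=26: raw=0x29007 flags P=1 W=1 U=1 S=0
  [2] read 0x29 idx=15: raw=0x2A007 flags P=1 W=1 U=1 S=0
  [3] read 0x2A idx=25: raw=0x2D007 flags P=1 W=1 U=1 S=0
  → PA=0x2DB61  (4 entries read)
#1 VA=0x2028121495B (r,kernel):
  [0] read 0x21 idx=4: raw=0x30007 flags P=1 W=1 U=1 S=0
  [1] read 0x30 idx=10: raw=0x34007 flags P=1 W=1 U=1 S=0
  [2] read 0x34 idx=9: raw=0x35007 flags P=1 W=1 U=1 S=0
  [3] read 0x35 idx=20: raw=0x38007 flags P=1 W=1 U=1 S=0
  → PA=0x3895B  (4 entries read)

TLB: [["0x20281214", "0x38"]]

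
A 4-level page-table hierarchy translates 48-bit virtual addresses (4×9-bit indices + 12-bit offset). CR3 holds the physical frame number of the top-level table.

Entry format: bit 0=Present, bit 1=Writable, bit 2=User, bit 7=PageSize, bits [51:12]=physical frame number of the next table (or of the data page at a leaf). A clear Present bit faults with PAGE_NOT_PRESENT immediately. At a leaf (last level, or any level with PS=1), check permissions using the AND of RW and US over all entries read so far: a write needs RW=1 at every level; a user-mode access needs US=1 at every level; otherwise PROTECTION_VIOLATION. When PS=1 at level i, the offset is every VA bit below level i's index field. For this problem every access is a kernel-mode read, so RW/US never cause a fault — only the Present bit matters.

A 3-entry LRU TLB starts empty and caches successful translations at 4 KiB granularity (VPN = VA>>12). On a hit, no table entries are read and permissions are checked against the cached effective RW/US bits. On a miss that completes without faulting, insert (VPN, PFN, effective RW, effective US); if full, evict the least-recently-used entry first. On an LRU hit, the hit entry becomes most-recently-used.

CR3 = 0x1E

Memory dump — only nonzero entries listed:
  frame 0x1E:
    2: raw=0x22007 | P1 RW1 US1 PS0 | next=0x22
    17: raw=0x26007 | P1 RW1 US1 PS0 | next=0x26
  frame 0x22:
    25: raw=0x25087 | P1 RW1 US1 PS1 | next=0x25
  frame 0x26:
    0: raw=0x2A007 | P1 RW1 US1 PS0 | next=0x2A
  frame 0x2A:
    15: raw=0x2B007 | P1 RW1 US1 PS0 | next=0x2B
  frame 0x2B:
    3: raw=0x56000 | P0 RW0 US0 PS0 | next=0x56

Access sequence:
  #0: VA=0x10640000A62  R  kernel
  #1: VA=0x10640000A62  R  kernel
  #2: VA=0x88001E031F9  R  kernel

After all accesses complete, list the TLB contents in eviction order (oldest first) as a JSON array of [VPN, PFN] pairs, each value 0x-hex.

Walk each access:
#0 VA=0x10640000A62 (r,kernel):
  L0 @0x1E[2] → 0x22007  P=1,RW=1,US=1,PS=0
  L1 @0x22[25] → 0x25087  P=1,RW=1,US=1,PS=1
  ⇒ phys 0x25A62 (huge @L1)  [2 reads]
#1 VA=0x10640000A62 (r,kernel):
  TLB hit vpn=0x10640000 → PA=0x25A62
#2 VA=0x88001E031F9 (r,kernel):
  L0 @0x1E[17] → 0x26007  P=1,RW=1,US=1,PS=0
  L1 @0x26[0] → 0x2A007  P=1,RW=1,US=1,PS=0
  L2 @0x2A[15] → 0x2B007  P=1,RW=1,US=1,PS=0
  L3 @0x2B[3] → 0x56000  P=0,RW=0,US=0,PS=0
  ✗ PAGE_NOT_PRESENT  [4 reads]

TLB: [["0x10640000", "0x25"]]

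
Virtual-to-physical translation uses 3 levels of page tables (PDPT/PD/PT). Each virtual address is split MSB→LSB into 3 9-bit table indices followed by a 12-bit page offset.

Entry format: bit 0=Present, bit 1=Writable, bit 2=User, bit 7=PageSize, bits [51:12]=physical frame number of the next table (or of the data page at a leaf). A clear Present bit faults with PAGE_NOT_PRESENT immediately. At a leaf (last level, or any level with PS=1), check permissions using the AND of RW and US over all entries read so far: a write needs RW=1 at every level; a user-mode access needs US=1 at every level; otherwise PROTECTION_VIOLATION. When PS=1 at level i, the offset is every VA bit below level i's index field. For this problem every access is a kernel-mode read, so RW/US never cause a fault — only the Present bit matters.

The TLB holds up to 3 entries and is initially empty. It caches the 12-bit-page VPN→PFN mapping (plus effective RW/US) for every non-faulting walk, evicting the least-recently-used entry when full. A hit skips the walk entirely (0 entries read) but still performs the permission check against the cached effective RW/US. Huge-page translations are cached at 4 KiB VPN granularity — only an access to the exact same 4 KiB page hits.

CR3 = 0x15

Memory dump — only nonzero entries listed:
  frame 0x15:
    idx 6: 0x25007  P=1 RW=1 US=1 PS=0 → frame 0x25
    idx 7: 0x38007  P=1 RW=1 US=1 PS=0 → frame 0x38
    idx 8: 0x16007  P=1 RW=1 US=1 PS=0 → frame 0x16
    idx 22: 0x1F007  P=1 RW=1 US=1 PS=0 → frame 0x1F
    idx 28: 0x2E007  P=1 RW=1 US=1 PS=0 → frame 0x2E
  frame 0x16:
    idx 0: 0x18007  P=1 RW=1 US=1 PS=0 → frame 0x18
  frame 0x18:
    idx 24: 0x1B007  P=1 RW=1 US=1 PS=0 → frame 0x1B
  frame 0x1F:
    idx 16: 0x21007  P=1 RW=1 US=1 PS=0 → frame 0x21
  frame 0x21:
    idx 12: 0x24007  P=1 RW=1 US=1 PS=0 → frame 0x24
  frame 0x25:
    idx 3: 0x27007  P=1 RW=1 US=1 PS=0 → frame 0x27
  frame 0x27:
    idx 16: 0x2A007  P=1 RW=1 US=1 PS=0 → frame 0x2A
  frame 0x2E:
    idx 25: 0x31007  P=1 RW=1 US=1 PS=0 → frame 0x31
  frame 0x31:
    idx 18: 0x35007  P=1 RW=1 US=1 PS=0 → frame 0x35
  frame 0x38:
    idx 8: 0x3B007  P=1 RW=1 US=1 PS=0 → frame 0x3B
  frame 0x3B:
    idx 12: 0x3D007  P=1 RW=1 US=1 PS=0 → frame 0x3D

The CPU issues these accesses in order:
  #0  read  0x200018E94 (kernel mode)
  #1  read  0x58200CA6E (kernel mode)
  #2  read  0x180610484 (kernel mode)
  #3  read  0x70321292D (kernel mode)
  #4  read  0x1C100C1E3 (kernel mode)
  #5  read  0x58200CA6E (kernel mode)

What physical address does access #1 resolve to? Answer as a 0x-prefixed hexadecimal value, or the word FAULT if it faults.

Trace:
#0 VA=0x200018E94 (r,kernel):
  L0: frame=0x15 idx=8 entry=0x16007 [P=1 RW=1 US=1 PS=0]
  L1: frame=0x16 idx=0 entry=0x18007 [P=1 RW=1 US=1 PS=0]
  L2: frame=0x18 idx=24 entry=0x1B007 [P=1 RW=1 US=1 PS=0]
  ⇒ phys 0x1BE94  [3 reads]
#1 VA=0x58200CA6E (r,kernel):
  L0: frame=0x15 idx=22 entry=0x1F007 [P=1 RW=1 US=1 PS=0]
  L1: frame=0x1F idx=16 entry=0x21007 [P=1 RW=1 US=1 PS=0]
  L2: frame=0x21 idx=12 entry=0x24007 [P=1 RW=1 US=1 PS=0]
  ⇒ phys 0x24A6E  [3 reads]
#2 VA=0x180610484 (r,kernel):
  L0: frame=0x15 idx=6 entry=0x25007 [P=1 RW=1 US=1 PS=0]
  L1: frame=0x25 idx=3 entry=0x27007 [P=1 RW=1 US=1 PS=0]
  L2: frame=0x27 idx=16 entry=0x2A007 [P=1 RW=1 US=1 PS=0]
  ⇒ phys 0x2A484  [3 reads]
#3 VA=0x70321292D (r,kernel):
  L0: frame=0x15 idx=28 entry=0x2E007 [P=1 RW=1 US=1 PS=0]
  L1: frame=0x2E idx=25 entry=0x31007 [P=1 RW=1 US=1 PS=0]
  L2: frame=0x31 idx=18 entry=0x35007 [P=1 RW=1 US=1 PS=0]
  ⇒ phys 0x3592D  [3 reads]
#4 VA=0x1C100C1E3 (r,kernel):
  L0: frame=0x15 idx=7 entry=0x38007 [P=1 RW=1 US=1 PS=0]
  L1: frame=0x38 idx=8 entry=0x3B007 [P=1 RW=1 US=1 PS=0]
  L2: frame=0x3B idx=12 entry=0x3D007 [P=1 RW=1 US=1 PS=0]
  ⇒ phys 0x3D1E3  [3 reads]
#5 VA=0x58200CA6E (r,kernel):
  L0: frame=0x15 idx=22 entry=0x1F007 [P=1 RW=1 US=1 PS=0]
  L1: frame=0x1F idx=16 entry=0x21007 [P=1 RW=1 US=1 PS=0]
  L2: frame=0x21 idx=12 entry=0x24007 [P=1 RW=1 US=1 PS=0]
  ⇒ phys 0x24A6E  [3 reads]

Access #1 PA: 0x24A6E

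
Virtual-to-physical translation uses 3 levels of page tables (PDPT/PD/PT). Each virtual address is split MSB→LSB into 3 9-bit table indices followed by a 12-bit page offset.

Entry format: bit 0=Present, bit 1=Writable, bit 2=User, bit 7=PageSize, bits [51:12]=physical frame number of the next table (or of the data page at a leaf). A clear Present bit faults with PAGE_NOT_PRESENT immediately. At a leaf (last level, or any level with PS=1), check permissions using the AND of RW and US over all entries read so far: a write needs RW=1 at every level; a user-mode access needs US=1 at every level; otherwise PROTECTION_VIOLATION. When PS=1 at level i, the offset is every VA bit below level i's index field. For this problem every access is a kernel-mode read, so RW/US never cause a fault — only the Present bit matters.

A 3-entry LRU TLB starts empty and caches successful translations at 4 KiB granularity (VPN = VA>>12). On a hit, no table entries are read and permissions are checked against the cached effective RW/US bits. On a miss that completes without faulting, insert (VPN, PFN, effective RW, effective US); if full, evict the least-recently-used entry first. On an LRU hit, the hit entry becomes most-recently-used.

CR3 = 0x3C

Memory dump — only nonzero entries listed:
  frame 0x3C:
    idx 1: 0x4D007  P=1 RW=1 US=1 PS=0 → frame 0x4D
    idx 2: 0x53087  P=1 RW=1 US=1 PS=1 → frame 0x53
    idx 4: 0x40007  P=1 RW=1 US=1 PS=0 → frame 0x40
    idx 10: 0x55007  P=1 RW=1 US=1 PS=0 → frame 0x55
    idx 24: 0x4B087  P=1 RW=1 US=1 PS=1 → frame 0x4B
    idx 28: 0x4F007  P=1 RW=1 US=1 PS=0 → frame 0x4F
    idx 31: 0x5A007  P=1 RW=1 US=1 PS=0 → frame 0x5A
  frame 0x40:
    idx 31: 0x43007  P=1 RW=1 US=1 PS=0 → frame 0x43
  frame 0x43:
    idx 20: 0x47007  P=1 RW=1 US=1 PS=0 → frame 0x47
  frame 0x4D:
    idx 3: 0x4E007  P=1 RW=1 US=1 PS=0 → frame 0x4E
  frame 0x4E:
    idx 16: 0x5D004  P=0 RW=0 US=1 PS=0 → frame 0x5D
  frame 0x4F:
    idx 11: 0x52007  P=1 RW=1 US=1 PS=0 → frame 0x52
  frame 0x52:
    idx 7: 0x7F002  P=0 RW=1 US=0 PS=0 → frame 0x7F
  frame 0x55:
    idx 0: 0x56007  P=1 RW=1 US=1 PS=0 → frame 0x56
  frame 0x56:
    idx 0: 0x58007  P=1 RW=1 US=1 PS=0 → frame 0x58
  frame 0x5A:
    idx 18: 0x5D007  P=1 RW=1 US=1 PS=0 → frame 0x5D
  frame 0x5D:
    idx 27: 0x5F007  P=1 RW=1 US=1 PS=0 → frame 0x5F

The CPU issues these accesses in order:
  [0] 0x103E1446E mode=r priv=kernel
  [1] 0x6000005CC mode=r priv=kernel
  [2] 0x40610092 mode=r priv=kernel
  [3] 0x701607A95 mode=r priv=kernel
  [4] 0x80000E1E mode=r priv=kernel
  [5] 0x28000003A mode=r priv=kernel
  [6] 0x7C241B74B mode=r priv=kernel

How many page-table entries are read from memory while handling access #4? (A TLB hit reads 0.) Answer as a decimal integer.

Trace:
#0 VA=0x103E1446E (r,kernel):
  [0] read 0x3C idx=4: raw=0x40007 flags P=1 W=1 U=1 S=0
  [1] read 0x40 idx=31: raw=0x43007 flags P=1 W=1 U=1 S=0
  [2] read 0x43 idx=20: raw=0x47007 flags P=1 W=1 U=1 S=0
  ✓ 0x4746E  — 3 lookups
#1 VA=0x6000005CC (r,kernel):
  [0] read 0x3C idx=24: raw=0x4B087 flags P=1 W=1 U=1 S=1
  ✓ 0x4B5CC (huge @L0)  — 1 lookups
#2 VA=0x40610092 (r,kernel):
  [0] read 0x3C idx=1: raw=0x4D007 flags P=1 W=1 U=1 S=0
  [1] read 0x4D idx=3: raw=0x4E007 flags P=1 W=1 U=1 S=0
  [2] read 0x4E idx=16: raw=0x5D004 flags P=0 W=0 U=1 S=0
  ✗ PAGE_NOT_PRESENT  [3 reads]
#3 VA=0x701607A95 (r,kernel):
  [0] read 0x3C idx=28: raw=0x4F007 flags P=1 W=1 U=1 S=0
  [1] read 0x4F idx=11: raw=0x52007 flags P=1 W=1 U=1 S=0
  [2] read 0x52 idx=7: raw=0x7F002 flags P=0 W=1 U=0 S=0
  ✗ PAGE_NOT_PRESENT  [3 reads]
#4 VA=0x80000E1E (r,kernel):
  [0] read 0x3C idx=2: raw=0x53087 flags P=1 W=1 U=1 S=1
  ✓ 0x53E1E (huge @L0)  — 1 lookups
#5 VA=0x28000003A (r,kernel):
  [0] read 0x3C idx=10: raw=0x55007 flags P=1 W=1 U=1 S=0
  [1] read 0x55 idx=0: raw=0x56007 flags P=1 W=1 U=1 S=0
  [2] read 0x56 idx=0: raw=0x58007 flags P=1 W=1 U=1 S=0
  ✓ 0x5803A  — 3 lookups
#6 VA=0x7C241B74B (r,kernel):
  [0] read 0x3C idx=31: raw=0x5A007 flags P=1 W=1 U=1 S=0
  [1] read 0x5A idx=18: raw=0x5D007 flags P=1 W=1 U=1 S=0
  [2] read 0x5D idx=27: raw=0x5F007 flags P=1 W=1 U=1 S=0
  ✓ 0x5F74B  — 3 lookups

Entries read for #4: 1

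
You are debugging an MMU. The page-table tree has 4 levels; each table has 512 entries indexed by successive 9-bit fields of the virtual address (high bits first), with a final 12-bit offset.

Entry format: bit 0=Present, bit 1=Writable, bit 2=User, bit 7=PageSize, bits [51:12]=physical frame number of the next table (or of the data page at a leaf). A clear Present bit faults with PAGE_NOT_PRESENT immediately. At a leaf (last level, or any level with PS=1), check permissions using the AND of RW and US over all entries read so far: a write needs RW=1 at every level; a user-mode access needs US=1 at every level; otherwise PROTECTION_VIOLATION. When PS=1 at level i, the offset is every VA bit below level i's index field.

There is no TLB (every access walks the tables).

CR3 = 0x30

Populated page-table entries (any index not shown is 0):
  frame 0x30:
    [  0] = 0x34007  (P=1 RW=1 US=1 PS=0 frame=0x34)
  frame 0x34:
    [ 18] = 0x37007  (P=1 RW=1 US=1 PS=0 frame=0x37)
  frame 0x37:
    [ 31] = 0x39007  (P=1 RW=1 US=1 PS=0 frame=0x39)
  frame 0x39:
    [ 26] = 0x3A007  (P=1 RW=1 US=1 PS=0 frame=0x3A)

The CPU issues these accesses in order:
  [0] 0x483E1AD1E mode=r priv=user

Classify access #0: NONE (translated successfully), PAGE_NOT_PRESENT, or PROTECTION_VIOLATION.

Trace:
#0 VA=0x483E1AD1E (r,user):
  L0 @0x30[0] → 0x34007  P=1,RW=1,US=1,PS=0
  L1 @0x34[18] → 0x37007  P=1,RW=1,US=1,PS=0
  L2 @0x37[31] → 0x39007  P=1,RW=1,US=1,PS=0
  L3 @0x39[26] → 0x3A007  P=1,RW=1,US=1,PS=0
  → PA=0x3AD1E  (4 entries read)

Access #0 fault: NONE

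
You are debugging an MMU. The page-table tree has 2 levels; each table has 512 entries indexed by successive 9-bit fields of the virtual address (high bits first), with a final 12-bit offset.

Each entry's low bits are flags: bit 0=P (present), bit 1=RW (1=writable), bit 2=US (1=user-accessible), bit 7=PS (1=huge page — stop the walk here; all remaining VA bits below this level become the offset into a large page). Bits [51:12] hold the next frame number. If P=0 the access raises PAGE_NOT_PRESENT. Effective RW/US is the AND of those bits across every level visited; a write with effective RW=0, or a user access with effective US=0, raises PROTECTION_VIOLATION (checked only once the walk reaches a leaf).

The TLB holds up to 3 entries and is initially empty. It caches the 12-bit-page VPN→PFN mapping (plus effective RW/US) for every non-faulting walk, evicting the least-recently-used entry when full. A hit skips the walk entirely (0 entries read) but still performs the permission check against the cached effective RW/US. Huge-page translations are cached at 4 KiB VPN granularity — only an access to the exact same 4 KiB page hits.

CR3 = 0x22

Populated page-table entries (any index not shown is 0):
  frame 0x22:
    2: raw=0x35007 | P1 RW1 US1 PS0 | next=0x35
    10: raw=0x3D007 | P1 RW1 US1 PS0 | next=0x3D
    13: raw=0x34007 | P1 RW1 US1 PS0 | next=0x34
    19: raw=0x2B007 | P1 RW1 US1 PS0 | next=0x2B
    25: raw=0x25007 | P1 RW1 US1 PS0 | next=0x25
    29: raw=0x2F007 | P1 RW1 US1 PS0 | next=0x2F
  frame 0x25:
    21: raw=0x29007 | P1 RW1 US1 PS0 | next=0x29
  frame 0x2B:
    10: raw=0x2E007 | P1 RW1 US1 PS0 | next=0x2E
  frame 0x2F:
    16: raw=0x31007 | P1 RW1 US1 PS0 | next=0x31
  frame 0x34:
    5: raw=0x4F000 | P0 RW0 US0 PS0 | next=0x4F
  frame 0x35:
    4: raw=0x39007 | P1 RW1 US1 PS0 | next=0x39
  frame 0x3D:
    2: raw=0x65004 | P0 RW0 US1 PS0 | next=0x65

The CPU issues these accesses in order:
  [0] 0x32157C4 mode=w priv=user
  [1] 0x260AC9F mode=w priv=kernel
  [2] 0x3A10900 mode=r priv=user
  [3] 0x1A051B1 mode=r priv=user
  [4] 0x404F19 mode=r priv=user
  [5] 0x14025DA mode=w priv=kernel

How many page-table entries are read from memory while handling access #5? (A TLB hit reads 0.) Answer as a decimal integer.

Walk each access:
#0 VA=0x32157C4 (w,user):
  L0: frame=0x22 idx=25 entry=0x25007 [P=1 RW=1 US=1 PS=0]
  L1: frame=0x25 idx=21 entry=0x29007 [P=1 RW=1 US=1 PS=0]
  → PA=0x297C4  (2 entries read)
#1 VA=0x260AC9F (w,kernel):
  L0: frame=0x22 idx=19 entry=0x2B007 [P=1 RW=1 US=1 PS=0]
  L1: frame=0x2B idx=10 entry=0x2E007 [P=1 RW=1 US=1 PS=0]
  → PA=0x2EC9F  (2 entries read)
#2 VA=0x3A10900 (r,user):
  L0: frame=0x22 idx=29 entry=0x2F007 [P=1 RW=1 US=1 PS=0]
  L1: frame=0x2F idx=16 entry=0x31007 [P=1 RW=1 US=1 PS=0]
  → PA=0x31900  (2 entries read)
#3 VA=0x1A051B1 (r,user):
  L0: frame=0x22 idx=13 entry=0x34007 [P=1 RW=1 US=1 PS=0]
  L1: frame=0x34 idx=5 entry=0x4F000 [P=0 RW=0 US=0 PS=0]
  → PAGE_NOT_PRESENT  (2 entries read)
#4 VA=0x404F19 (r,user):
  L0: frame=0x22 idx=2 entry=0x35007 [P=1 RW=1 US=1 PS=0]
  L1: frame=0x35 idx=4 entry=0x39007 [P=1 RW=1 US=1 PS=0]
  → PA=0x39F19  (2 entries read)
#5 VA=0x14025DA (w,kernel):
  L0: frame=0x22 idx=10 entry=0x3D007 [P=1 RW=1 US=1 PS=0]
  L1: frame=0x3D idx=2 entry=0x65004 [P=0 RW=0 US=1 PS=0]
  → PAGE_NOT_PRESENT  (2 entries read)

Entries read for #5: 2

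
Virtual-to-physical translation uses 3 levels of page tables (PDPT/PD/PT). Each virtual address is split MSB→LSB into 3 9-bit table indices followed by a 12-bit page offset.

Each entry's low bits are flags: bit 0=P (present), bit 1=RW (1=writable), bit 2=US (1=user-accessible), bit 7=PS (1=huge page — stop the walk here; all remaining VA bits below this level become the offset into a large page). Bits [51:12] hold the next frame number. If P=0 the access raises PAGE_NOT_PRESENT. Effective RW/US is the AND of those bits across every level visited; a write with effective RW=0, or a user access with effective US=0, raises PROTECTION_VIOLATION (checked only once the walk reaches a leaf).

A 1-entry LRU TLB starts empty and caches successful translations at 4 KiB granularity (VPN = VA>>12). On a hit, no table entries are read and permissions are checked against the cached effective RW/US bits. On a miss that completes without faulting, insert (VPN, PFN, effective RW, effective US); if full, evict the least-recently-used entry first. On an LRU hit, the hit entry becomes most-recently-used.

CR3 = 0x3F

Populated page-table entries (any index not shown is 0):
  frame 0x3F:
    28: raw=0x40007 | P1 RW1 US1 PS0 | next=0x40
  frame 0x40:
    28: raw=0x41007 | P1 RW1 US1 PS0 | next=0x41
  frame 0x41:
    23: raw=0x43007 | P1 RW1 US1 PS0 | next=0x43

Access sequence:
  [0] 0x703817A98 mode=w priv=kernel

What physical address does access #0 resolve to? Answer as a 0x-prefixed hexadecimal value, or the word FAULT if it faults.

Trace:
#0 VA=0x703817A98 (w,kernel):
  [0] read 0x3F idx=28: raw=0x40007 flags P=1 W=1 U=1 S=0
  [1] read 0x40 idx=28: raw=0x41007 flags P=1 W=1 U=1 S=0
  [2] read 0x41 idx=23: raw=0x43007 flags P=1 W=1 U=1 S=0
  → PA=0x43A98  (3 entries read)

Access #0 PA: 0x43A98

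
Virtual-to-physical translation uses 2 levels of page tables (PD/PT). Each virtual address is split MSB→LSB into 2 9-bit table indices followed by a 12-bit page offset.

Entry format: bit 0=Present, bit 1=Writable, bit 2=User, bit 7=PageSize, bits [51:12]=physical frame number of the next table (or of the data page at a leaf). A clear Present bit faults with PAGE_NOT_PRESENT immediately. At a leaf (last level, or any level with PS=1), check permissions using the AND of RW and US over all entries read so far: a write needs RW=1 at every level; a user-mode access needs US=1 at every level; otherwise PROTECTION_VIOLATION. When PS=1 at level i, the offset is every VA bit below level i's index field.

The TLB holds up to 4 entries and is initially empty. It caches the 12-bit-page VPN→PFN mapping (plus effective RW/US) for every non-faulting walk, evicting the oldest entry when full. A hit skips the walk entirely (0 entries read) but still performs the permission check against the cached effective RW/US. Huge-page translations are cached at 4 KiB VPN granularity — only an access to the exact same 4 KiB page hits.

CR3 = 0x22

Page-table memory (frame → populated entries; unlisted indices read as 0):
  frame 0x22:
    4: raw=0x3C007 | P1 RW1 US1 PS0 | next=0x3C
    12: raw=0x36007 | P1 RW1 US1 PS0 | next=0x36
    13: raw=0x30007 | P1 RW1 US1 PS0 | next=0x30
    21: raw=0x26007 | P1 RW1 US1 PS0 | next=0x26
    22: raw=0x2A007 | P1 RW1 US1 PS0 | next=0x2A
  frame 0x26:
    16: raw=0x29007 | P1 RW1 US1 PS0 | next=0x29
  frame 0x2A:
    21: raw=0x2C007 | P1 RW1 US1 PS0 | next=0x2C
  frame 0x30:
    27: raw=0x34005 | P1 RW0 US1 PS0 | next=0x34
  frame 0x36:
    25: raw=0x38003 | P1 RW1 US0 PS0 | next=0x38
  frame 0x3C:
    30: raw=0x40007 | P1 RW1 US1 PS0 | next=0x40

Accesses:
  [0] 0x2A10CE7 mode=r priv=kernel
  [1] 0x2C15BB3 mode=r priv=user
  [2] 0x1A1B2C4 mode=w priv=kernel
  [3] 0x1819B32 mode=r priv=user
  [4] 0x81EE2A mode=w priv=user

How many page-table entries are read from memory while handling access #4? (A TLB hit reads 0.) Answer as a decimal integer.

Walk each access:
#0 VA=0x2A10CE7 (r,kernel):
  [0] read 0x22 idx=21: raw=0x26007 flags P=1 W=1 U=1 S=0
  [1] read 0x26 idx=16: raw=0x29007 flags P=1 W=1 U=1 S=0
  ✓ 0x29CE7  — 2 lookups
#1 VA=0x2C15BB3 (r,user):
  [0] read 0x22 idx=22: raw=0x2A007 flags P=1 W=1 U=1 S=0
  [1] read 0x2A idx=21: raw=0x2C007 flags P=1 W=1 U=1 S=0
  ✓ 0x2CBB3  — 2 lookups
#2 VA=0x1A1B2C4 (w,kernel):
  [0] read 0x22 idx=13: raw=0x30007 flags P=1 W=1 U=1 S=0
  [1] read 0x30 idx=27: raw=0x34005 flags P=1 W=0 U=1 S=0
  ⇒ fault: PROTECTION_VIOLATION  — 2 lookups
#3 VA=0x1819B32 (r,user):
  [0] read 0x22 idx=12: raw=0x36007 flags P=1 W=1 U=1 S=0
  [1] read 0x36 idx=25: raw=0x38003 flags P=1 W=1 U=0 S=0
  ⇒ fault: PROTECTION_VIOLATION  — 2 lookups
#4 VA=0x81EE2A (w,user):
  [0] read 0x22 idx=4: raw=0x3C007 flags P=1 W=1 U=1 S=0
  [1] read 0x3C idx=30: raw=0x40007 flags P=1 W=1 U=1 S=0
  ✓ 0x40E2A  — 2 lookups

Entries read for #4: 2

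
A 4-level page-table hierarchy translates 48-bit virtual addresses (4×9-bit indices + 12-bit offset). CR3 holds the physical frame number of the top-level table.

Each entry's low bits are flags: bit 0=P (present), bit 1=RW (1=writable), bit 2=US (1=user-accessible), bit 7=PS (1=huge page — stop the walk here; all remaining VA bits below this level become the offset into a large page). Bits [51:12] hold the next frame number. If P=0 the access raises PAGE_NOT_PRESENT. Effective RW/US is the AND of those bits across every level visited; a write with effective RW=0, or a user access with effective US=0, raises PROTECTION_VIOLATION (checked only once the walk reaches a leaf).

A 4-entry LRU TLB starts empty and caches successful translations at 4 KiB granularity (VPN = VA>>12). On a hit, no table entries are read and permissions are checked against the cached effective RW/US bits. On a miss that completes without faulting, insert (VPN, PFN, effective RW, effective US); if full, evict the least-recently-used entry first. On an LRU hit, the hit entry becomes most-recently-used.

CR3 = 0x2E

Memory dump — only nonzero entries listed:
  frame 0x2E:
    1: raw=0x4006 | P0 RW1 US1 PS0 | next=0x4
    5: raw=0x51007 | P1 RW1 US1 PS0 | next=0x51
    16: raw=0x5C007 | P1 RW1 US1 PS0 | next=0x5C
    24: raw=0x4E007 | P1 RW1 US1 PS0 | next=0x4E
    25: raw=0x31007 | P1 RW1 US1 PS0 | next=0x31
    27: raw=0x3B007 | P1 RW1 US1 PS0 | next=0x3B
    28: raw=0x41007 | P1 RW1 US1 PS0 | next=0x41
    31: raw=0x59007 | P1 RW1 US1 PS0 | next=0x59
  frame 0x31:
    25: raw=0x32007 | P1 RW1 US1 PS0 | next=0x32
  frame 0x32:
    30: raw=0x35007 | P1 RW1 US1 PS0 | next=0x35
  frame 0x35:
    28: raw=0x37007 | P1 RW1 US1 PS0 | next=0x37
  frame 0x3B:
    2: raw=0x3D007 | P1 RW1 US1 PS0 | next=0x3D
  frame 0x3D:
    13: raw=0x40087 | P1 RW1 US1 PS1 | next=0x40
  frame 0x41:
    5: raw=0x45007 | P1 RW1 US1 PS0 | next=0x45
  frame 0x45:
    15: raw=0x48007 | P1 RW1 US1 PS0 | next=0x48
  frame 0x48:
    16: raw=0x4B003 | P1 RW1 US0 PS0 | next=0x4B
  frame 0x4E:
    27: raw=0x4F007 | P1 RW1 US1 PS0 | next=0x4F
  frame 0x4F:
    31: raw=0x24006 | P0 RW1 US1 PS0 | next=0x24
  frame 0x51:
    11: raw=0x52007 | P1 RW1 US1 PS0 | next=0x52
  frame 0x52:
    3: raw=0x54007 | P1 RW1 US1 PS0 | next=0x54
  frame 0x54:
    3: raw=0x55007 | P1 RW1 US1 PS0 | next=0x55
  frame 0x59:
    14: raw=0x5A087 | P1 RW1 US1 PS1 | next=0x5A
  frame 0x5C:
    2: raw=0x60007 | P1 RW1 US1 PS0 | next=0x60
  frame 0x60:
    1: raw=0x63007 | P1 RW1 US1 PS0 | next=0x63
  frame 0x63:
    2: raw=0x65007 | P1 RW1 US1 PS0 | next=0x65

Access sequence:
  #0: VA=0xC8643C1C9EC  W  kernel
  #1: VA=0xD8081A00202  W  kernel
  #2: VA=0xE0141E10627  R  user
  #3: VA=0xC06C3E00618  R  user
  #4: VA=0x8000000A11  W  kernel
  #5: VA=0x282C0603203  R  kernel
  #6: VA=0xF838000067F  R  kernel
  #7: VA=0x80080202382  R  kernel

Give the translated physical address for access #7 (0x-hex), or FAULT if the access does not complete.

Walk each access:
#0 VA=0xC8643C1C9EC (w,kernel):
  [0] read 0x2E idx=25: raw=0x31007 flags P=1 W=1 U=1 S=0
  [1] read 0x31 idx=25: raw=0x32007 flags P=1 W=1 U=1 S=0
  [2] read 0x32 idx=30: raw=0x35007 flags P=1 W=1 U=1 S=0
  [3] read 0x35 idx=28: raw=0x37007 flags P=1 W=1 U=1 S=0
  ✓ 0x379EC  — 4 lookups
#1 VA=0xD8081A00202 (w,kernel):
  [0] read 0x2E idx=27: raw=0x3B007 flags P=1 W=1 U=1 S=0
  [1] read 0x3B idx=2: raw=0x3D007 flags P=1 W=1 U=1 S=0
  [2] read 0x3D idx=13: raw=0x40087 flags P=1 W=1 U=1 S=1
  ✓ 0x40202 (huge @L2)  — 3 lookups
#2 VA=0xE0141E10627 (r,user):
  [0] read 0x2E idx=28: raw=0x41007 flags P=1 W=1 U=1 S=0
  [1] read 0x41 idx=5: raw=0x45007 flags P=1 W=1 U=1 S=0
  [2] read 0x45 idx=15: raw=0x48007 flags P=1 W=1 U=1 S=0
  [3] read 0x48 idx=16: raw=0x4B003 flags P=1 W=1 U=0 S=0
  → PROTECTION_VIOLATION  (4 entries read)
#3 VA=0xC06C3E00618 (r,user):
  [0] read 0x2E idx=24: raw=0x4E007 flags P=1 W=1 U=1 S=0
  [1] read 0x4E idx=27: raw=0x4F007 flags P=1 W=1 U=1 S=0
  [2] read 0x4F idx=31: raw=0x24006 flags P=0 W=1 U=1 S=0
  → PAGE_NOT_PRESENT  (3 entries read)
#4 VA=0x8000000A11 (w,kernel):
  [0] read 0x2E idx=1: raw=0x4006 flags P=0 W=1 U=1 S=0
  → PAGE_NOT_PRESENT  (1 entries read)
#5 VA=0x282C0603203 (r,kernel):
  [0] read 0x2E idx=5: raw=0x51007 flags P=1 W=1 U=1 S=0
  [1] read 0x51 idx=11: raw=0x52007 flags P=1 W=1 U=1 S=0
  [2] read 0x52 idx=3: raw=0x54007 flags P=1 W=1 U=1 S=0
  [3] read 0x54 idx=3: raw=0x55007 flags P=1 W=1 U=1 S=0
  ✓ 0x55203  — 4 lookups
#6 VA=0xF838000067F (r,kernel):
  [0] read 0x2E idx=31: raw=0x59007 flags P=1 W=1 U=1 S=0
  [1] read 0x59 idx=14: raw=0x5A087 flags P=1 W=1 U=1 S=1
  ✓ 0x5A67F (huge @L1)  — 2 lookups
#7 VA=0x80080202382 (r,kernel):
  [0] read 0x2E idx=16: raw=0x5C007 flags P=1 W=1 U=1 S=0
  [1] read 0x5C idx=2: raw=0x60007 flags P=1 W=1 U=1 S=0
  [2] read 0x60 idx=1: raw=0x63007 flags P=1 W=1 U=1 S=0
  [3] read 0x63 idx=2: raw=0x65007 flags P=1 W=1 U=1 S=0
  ✓ 0x65382  — 4 lookups

Access #7 PA: 0x65382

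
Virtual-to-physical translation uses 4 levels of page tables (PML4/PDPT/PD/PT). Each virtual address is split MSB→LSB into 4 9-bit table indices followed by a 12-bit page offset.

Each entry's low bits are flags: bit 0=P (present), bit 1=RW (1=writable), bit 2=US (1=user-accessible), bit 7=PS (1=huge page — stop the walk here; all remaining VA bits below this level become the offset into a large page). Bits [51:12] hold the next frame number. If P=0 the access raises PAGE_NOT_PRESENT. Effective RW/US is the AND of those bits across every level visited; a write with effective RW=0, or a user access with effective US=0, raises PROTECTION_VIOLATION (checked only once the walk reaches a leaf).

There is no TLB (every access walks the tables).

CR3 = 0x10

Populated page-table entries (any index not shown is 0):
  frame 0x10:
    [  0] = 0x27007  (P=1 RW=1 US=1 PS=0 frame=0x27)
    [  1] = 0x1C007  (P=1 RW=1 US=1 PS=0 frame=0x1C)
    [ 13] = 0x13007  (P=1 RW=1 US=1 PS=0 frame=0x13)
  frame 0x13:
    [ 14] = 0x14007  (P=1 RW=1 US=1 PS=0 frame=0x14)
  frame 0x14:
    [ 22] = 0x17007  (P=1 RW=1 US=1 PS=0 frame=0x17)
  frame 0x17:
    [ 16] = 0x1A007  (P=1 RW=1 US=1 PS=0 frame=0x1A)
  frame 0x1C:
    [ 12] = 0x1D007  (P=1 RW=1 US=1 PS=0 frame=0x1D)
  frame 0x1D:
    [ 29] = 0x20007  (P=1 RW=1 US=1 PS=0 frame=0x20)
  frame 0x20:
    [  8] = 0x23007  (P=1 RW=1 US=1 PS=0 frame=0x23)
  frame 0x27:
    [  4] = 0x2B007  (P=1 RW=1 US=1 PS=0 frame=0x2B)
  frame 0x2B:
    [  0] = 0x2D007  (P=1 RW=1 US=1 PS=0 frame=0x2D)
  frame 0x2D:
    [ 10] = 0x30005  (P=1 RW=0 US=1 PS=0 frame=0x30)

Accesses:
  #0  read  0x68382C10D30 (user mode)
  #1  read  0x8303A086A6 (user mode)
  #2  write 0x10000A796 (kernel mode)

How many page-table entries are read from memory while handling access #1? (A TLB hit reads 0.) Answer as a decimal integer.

Walk each access:
#0 VA=0x68382C10D30 (r,user):
  lvl0: tbl 0x10, slot 13 ⇒ 0x13007 (P1/RW1/US1/PS0)
  lvl1: tbl 0x13, slot 14 ⇒ 0x14007 (P1/RW1/US1/PS0)
  lvl2: tbl 0x14, slot 22 ⇒ 0x17007 (P1/RW1/US1/PS0)
  lvl3: tbl 0x17, slot 16 ⇒ 0x1A007 (P1/RW1/US1/PS0)
  ✓ 0x1AD30  — 4 lookups
#1 VA=0x8303A086A6 (r,user):
  lvl0: tbl 0x10, slot 1 ⇒ 0x1C007 (P1/RW1/US1/PS0)
  lvl1: tbl 0x1C, slot 12 ⇒ 0x1D007 (P1/RW1/US1/PS0)
  lvl2: tbl 0x1D, slot 29 ⇒ 0x20007 (P1/RW1/US1/PS0)
  lvl3: tbl 0x20, slot 8 ⇒ 0x23007 (P1/RW1/US1/PS0)
  ✓ 0x236A6  — 4 lookups
#2 VA=0x10000A796 (w,kernel):
  lvl0: tbl 0x10, slot 0 ⇒ 0x27007 (P1/RW1/US1/PS0)
  lvl1: tbl 0x27, slot 4 ⇒ 0x2B007 (P1/RW1/US1/PS0)
  lvl2: tbl 0x2B, slot 0 ⇒ 0x2D007 (P1/RW1/US1/PS0)
  lvl3: tbl 0x2D, slot 10 ⇒ 0x30005 (P1/RW0/US1/PS0)
  ⇒ fault: PROTECTION_VIOLATION  — 4 lookups

Entries read for #1: 4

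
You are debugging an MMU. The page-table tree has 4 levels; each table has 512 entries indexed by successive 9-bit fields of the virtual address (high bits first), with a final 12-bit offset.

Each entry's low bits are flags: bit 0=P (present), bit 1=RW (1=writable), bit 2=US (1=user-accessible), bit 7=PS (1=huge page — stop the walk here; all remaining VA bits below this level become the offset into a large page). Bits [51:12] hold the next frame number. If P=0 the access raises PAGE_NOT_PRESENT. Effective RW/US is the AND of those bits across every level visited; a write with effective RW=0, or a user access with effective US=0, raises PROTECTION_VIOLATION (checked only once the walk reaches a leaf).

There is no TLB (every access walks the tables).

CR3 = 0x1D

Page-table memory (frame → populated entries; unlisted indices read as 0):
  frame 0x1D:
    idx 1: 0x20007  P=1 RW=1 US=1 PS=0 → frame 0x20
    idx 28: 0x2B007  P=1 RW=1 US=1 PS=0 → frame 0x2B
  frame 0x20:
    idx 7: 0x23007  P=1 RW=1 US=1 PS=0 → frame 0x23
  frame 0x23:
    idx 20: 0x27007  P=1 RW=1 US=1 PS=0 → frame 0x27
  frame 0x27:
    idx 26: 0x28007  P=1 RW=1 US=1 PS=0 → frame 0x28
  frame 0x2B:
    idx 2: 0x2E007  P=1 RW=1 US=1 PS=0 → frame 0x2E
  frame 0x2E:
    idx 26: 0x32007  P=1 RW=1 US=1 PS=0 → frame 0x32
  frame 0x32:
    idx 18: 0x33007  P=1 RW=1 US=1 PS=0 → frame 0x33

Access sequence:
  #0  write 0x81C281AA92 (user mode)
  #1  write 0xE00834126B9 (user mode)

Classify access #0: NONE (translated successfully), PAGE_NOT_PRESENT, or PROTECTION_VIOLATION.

Per-access translation:
#0 VA=0x81C281AA92 (w,user):
  L0: frame=0x1D idx=1 entry=0x20007 [P=1 RW=1 US=1 PS=0]
  L1: frame=0x20 idx=7 entry=0x23007 [P=1 RW=1 US=1 PS=0]
  L2: frame=0x23 idx=20 entry=0x27007 [P=1 RW=1 US=1 PS=0]
  L3: frame=0x27 idx=26 entry=0x28007 [P=1 RW=1 US=1 PS=0]
  ✓ 0x28A92  — 4 lookups
#1 VA=0xE00834126B9 (w,user):
  L0: frame=0x1D idx=28 entry=0x2B007 [P=1 RW=1 US=1 PS=0]
  L1: frame=0x2B idx=2 entry=0x2E007 [P=1 RW=1 US=1 PS=0]
  L2: frame=0x2E idx=26 entry=0x32007 [P=1 RW=1 US=1 PS=0]
  L3: frame=0x32 idx=18 entry=0x33007 [P=1 RW=1 US=1 PS=0]
  ✓ 0x336B9  — 4 lookups

Access #0 fault: NONE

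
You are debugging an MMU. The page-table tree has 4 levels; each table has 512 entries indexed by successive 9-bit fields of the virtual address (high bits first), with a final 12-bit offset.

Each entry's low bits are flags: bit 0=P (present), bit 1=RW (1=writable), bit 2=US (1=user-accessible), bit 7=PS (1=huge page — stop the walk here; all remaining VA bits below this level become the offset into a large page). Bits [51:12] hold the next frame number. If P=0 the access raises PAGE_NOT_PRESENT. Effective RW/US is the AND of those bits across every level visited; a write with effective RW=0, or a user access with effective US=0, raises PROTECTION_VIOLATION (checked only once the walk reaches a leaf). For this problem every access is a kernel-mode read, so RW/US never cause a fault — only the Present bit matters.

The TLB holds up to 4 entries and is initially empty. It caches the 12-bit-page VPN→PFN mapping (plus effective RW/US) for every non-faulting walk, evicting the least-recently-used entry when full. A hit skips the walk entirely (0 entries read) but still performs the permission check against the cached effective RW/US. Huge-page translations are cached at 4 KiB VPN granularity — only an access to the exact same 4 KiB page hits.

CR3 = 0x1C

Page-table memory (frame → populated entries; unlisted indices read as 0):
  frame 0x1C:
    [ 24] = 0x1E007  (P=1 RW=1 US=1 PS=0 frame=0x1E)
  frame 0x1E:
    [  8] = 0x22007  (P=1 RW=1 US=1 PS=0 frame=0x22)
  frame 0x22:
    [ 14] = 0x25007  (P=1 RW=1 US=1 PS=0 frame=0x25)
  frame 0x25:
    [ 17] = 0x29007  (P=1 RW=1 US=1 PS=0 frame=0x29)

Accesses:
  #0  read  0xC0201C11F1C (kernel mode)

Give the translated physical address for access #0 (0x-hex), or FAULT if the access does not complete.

Trace:
#0 VA=0xC0201C11F1C (r,kernel):
  L0 @0x1C[24] → 0x1E007  P=1,RW=1,US=1,PS=0
  L1 @0x1E[8] → 0x22007  P=1,RW=1,US=1,PS=0
  L2 @0x22[14] → 0x25007  P=1,RW=1,US=1,PS=0
  L3 @0x25[17] → 0x29007  P=1,RW=1,US=1,PS=0
  ✓ 0x29F1C  — 4 lookups

Access #0 PA: 0x29F1C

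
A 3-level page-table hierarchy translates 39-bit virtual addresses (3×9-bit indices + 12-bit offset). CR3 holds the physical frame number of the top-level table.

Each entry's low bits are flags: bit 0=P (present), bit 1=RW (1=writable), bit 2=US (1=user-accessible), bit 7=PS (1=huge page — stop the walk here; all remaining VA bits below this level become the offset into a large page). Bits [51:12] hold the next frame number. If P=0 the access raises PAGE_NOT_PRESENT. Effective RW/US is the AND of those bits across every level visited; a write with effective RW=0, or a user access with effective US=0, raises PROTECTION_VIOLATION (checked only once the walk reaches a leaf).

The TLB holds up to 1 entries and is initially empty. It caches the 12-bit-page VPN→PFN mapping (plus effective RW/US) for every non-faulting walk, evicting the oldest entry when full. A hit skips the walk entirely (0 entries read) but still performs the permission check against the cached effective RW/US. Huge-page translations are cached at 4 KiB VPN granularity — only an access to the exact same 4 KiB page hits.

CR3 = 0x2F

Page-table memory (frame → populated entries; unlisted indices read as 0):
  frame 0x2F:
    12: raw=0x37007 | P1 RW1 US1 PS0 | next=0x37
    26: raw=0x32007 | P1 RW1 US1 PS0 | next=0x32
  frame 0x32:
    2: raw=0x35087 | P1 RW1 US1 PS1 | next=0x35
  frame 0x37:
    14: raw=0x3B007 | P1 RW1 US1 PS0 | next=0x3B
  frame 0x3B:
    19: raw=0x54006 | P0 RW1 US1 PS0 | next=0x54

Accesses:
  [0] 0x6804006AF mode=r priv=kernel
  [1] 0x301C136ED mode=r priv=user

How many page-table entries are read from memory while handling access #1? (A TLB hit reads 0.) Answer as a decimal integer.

Per-access translation:
#0 VA=0x6804006AF (r,kernel):
  lvl0: tbl 0x2F, slot 26 ⇒ 0x32007 (P1/RW1/US1/PS0)
  lvl1: tbl 0x32, slot 2 ⇒ 0x35087 (P1/RW1/US1/PS1)
  ⇒ phys 0x356AF (huge @L1)  [2 reads]
#1 VA=0x301C136ED (r,user):
  lvl0: tbl 0x2F, slot 12 ⇒ 0x37007 (P1/RW1/US1/PS0)
  lvl1: tbl 0x37, slot 14 ⇒ 0x3B007 (P1/RW1/US1/PS0)
  lvl2: tbl 0x3B, slot 19 ⇒ 0x54006 (P0/RW1/US1/PS0)
  ✗ PAGE_NOT_PRESENT  [3 reads]

Entries read for #1: 3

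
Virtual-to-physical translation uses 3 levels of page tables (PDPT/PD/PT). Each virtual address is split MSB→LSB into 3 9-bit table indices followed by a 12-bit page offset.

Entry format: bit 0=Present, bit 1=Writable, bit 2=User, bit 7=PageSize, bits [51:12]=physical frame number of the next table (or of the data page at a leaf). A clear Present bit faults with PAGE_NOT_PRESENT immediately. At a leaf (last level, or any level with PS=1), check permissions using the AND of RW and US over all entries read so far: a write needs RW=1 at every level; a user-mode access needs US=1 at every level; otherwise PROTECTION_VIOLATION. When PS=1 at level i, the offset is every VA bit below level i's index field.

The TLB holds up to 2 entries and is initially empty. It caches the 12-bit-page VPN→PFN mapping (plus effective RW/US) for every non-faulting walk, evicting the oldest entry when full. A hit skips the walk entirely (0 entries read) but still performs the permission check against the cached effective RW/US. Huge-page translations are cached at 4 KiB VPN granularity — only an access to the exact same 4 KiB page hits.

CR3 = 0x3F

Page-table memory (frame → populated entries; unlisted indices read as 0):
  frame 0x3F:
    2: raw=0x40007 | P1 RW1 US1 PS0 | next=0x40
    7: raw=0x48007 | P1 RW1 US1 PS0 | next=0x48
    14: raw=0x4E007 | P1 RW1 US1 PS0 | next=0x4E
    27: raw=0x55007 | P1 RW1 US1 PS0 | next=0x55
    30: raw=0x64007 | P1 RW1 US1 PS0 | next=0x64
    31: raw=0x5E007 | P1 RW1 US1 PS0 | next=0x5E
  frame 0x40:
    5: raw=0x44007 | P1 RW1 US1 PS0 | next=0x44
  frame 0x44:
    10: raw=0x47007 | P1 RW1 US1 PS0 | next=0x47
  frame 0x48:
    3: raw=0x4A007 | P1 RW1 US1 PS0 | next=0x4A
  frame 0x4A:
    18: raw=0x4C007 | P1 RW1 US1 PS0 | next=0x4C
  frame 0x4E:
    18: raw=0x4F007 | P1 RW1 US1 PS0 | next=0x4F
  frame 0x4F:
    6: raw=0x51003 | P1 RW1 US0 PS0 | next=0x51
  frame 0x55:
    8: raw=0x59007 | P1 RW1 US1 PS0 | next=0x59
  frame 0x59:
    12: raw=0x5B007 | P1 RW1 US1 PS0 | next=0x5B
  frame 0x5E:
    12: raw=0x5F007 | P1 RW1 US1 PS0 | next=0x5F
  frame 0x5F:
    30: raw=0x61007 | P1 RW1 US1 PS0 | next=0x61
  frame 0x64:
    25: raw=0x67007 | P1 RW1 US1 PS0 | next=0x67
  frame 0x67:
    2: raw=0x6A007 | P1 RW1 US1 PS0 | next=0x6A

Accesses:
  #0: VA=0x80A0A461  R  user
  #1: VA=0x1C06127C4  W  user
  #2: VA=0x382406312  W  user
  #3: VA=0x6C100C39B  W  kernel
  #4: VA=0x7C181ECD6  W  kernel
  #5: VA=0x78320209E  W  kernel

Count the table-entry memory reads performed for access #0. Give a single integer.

Trace:
#0 VA=0x80A0A461 (r,user):
  lvl0: tbl 0x3F, slot 2 ⇒ 0x40007 (P1/RW1/US1/PS0)
  lvl1: tbl 0x40, slot 5 ⇒ 0x44007 (P1/RW1/US1/PS0)
  lvl2: tbl 0x44, slot 10 ⇒ 0x47007 (P1/RW1/US1/PS0)
  → PA=0x47461  (3 entries read)
#1 VA=0x1C06127C4 (w,user):
  lvl0: tbl 0x3F, slot 7 ⇒ 0x48007 (P1/RW1/US1/PS0)
  lvl1: tbl 0x48, slot 3 ⇒ 0x4A007 (P1/RW1/US1/PS0)
  lvl2: tbl 0x4A, slot 18 ⇒ 0x4C007 (P1/RW1/US1/PS0)
  → PA=0x4C7C4  (3 entries read)
#2 VA=0x382406312 (w,user):
  lvl0: tbl 0x3F, slot 14 ⇒ 0x4E007 (P1/RW1/US1/PS0)
  lvl1: tbl 0x4E, slot 18 ⇒ 0x4F007 (P1/RW1/US1/PS0)
  lvl2: tbl 0x4F, slot 6 ⇒ 0x51003 (P1/RW1/US0/PS0)
  ✗ PROTECTION_VIOLATION  [3 reads]
#3 VA=0x6C100C39B (w,kernel):
  lvl0: tbl 0x3F, slot 27 ⇒ 0x55007 (P1/RW1/US1/PS0)
  lvl1: tbl 0x55, slot 8 ⇒ 0x59007 (P1/RW1/US1/PS0)
  lvl2: tbl 0x59, slot 12 ⇒ 0x5B007 (P1/RW1/US1/PS0)
  → PA=0x5B39B  (3 entries read)
#4 VA=0x7C181ECD6 (w,kernel):
  lvl0: tbl 0x3F, slot 31 ⇒ 0x5E007 (P1/RW1/US1/PS0)
  lvl1: tbl 0x5E, slot 12 ⇒ 0x5F007 (P1/RW1/US1/PS0)
  lvl2: tbl 0x5F, slot 30 ⇒ 0x61007 (P1/RW1/US1/PS0)
  → PA=0x61CD6  (3 entries read)
#5 VA=0x78320209E (w,kernel):
  lvl0: tbl 0x3F, slot 30 ⇒ 0x64007 (P1/RW1/US1/PS0)
  lvl1: tbl 0x64, slot 25 ⇒ 0x67007 (P1/RW1/US1/PS0)
  lvl2: tbl 0x67, slot 2 ⇒ 0x6A007 (P1/RW1/US1/PS0)
  → PA=0x6A09E  (3 entries read)

Entries read for #0: 3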